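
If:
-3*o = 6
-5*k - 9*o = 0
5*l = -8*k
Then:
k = 18/5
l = -144/25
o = -2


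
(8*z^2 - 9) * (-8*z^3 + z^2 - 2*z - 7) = -64*z^5 + 8*z^4 + 56*z^3 - 65*z^2 + 18*z + 63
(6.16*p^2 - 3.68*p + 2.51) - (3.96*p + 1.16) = 6.16*p^2 - 7.64*p + 1.35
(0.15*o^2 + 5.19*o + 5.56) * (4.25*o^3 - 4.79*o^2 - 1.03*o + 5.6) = 0.6375*o^5 + 21.339*o^4 - 1.3846*o^3 - 31.1381*o^2 + 23.3372*o + 31.136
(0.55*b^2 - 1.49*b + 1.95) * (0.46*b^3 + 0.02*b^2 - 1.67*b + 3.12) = 0.253*b^5 - 0.6744*b^4 - 0.0513*b^3 + 4.2433*b^2 - 7.9053*b + 6.084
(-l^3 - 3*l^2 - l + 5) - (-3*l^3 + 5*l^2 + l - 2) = 2*l^3 - 8*l^2 - 2*l + 7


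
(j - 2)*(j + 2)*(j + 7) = j^3 + 7*j^2 - 4*j - 28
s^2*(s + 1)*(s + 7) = s^4 + 8*s^3 + 7*s^2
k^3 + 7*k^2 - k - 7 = (k - 1)*(k + 1)*(k + 7)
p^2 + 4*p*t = p*(p + 4*t)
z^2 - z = z*(z - 1)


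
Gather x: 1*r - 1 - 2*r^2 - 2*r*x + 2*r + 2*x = -2*r^2 + 3*r + x*(2 - 2*r) - 1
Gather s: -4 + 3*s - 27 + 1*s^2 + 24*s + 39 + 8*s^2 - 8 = 9*s^2 + 27*s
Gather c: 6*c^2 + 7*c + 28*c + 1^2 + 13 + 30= 6*c^2 + 35*c + 44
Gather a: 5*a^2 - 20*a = 5*a^2 - 20*a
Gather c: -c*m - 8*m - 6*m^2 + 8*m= -c*m - 6*m^2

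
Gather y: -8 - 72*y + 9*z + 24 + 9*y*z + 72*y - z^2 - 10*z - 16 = 9*y*z - z^2 - z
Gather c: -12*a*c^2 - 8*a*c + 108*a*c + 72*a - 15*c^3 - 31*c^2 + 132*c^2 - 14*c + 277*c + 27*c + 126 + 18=72*a - 15*c^3 + c^2*(101 - 12*a) + c*(100*a + 290) + 144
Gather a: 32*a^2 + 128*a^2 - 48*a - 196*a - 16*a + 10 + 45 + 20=160*a^2 - 260*a + 75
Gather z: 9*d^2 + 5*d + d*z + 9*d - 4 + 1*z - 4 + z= 9*d^2 + 14*d + z*(d + 2) - 8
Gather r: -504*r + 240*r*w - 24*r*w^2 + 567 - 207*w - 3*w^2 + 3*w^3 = r*(-24*w^2 + 240*w - 504) + 3*w^3 - 3*w^2 - 207*w + 567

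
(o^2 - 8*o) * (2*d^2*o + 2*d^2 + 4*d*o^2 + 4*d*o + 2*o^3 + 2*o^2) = 2*d^2*o^3 - 14*d^2*o^2 - 16*d^2*o + 4*d*o^4 - 28*d*o^3 - 32*d*o^2 + 2*o^5 - 14*o^4 - 16*o^3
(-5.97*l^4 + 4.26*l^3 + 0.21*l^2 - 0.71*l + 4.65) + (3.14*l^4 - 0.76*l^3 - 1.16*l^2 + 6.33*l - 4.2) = -2.83*l^4 + 3.5*l^3 - 0.95*l^2 + 5.62*l + 0.45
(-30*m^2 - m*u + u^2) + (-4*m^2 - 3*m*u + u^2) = -34*m^2 - 4*m*u + 2*u^2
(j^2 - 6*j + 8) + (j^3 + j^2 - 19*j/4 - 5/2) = j^3 + 2*j^2 - 43*j/4 + 11/2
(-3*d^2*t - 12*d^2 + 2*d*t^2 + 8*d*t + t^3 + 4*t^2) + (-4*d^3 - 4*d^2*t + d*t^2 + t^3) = -4*d^3 - 7*d^2*t - 12*d^2 + 3*d*t^2 + 8*d*t + 2*t^3 + 4*t^2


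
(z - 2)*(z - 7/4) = z^2 - 15*z/4 + 7/2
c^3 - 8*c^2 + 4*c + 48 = (c - 6)*(c - 4)*(c + 2)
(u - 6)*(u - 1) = u^2 - 7*u + 6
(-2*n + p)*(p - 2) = -2*n*p + 4*n + p^2 - 2*p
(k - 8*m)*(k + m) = k^2 - 7*k*m - 8*m^2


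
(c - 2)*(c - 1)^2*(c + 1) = c^4 - 3*c^3 + c^2 + 3*c - 2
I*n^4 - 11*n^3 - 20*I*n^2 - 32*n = n*(n + 4*I)*(n + 8*I)*(I*n + 1)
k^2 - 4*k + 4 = (k - 2)^2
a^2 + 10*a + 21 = (a + 3)*(a + 7)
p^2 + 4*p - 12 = (p - 2)*(p + 6)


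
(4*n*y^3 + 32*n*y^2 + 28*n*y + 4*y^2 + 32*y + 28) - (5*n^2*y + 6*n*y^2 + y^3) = -5*n^2*y + 4*n*y^3 + 26*n*y^2 + 28*n*y - y^3 + 4*y^2 + 32*y + 28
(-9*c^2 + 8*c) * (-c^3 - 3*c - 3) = 9*c^5 - 8*c^4 + 27*c^3 + 3*c^2 - 24*c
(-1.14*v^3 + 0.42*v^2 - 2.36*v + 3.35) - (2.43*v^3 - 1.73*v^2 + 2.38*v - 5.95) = -3.57*v^3 + 2.15*v^2 - 4.74*v + 9.3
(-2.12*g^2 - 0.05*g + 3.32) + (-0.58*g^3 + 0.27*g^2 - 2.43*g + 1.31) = -0.58*g^3 - 1.85*g^2 - 2.48*g + 4.63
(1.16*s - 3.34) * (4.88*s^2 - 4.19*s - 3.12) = 5.6608*s^3 - 21.1596*s^2 + 10.3754*s + 10.4208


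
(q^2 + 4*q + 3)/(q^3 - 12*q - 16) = (q^2 + 4*q + 3)/(q^3 - 12*q - 16)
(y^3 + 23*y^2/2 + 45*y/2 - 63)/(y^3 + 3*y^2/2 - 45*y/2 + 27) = (y + 7)/(y - 3)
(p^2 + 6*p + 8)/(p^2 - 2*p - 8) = (p + 4)/(p - 4)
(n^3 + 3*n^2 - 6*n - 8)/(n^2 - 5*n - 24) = (-n^3 - 3*n^2 + 6*n + 8)/(-n^2 + 5*n + 24)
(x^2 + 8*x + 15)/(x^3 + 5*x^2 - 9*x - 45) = 1/(x - 3)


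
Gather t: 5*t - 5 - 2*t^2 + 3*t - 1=-2*t^2 + 8*t - 6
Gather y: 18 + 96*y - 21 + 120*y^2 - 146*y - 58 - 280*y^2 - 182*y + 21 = -160*y^2 - 232*y - 40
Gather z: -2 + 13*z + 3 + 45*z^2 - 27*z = 45*z^2 - 14*z + 1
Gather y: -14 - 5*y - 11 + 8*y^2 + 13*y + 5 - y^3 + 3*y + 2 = -y^3 + 8*y^2 + 11*y - 18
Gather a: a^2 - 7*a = a^2 - 7*a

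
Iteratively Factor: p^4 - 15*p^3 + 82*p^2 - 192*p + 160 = (p - 5)*(p^3 - 10*p^2 + 32*p - 32) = (p - 5)*(p - 4)*(p^2 - 6*p + 8) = (p - 5)*(p - 4)^2*(p - 2)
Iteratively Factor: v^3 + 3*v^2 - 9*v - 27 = (v - 3)*(v^2 + 6*v + 9) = (v - 3)*(v + 3)*(v + 3)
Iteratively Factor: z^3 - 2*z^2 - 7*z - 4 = (z - 4)*(z^2 + 2*z + 1) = (z - 4)*(z + 1)*(z + 1)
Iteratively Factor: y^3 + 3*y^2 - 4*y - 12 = (y - 2)*(y^2 + 5*y + 6) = (y - 2)*(y + 3)*(y + 2)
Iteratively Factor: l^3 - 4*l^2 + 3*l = (l - 1)*(l^2 - 3*l) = (l - 3)*(l - 1)*(l)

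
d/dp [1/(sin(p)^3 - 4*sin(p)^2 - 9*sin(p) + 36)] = (-3*sin(p)^2 + 8*sin(p) + 9)*cos(p)/(sin(p)^3 - 4*sin(p)^2 - 9*sin(p) + 36)^2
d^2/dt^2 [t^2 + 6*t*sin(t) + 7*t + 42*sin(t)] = -6*t*sin(t) - 42*sin(t) + 12*cos(t) + 2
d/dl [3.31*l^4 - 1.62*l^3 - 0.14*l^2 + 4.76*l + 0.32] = 13.24*l^3 - 4.86*l^2 - 0.28*l + 4.76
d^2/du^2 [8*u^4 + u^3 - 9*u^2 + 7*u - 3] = 96*u^2 + 6*u - 18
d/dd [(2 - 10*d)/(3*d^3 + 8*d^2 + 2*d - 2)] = 2*(30*d^3 + 31*d^2 - 16*d + 8)/(9*d^6 + 48*d^5 + 76*d^4 + 20*d^3 - 28*d^2 - 8*d + 4)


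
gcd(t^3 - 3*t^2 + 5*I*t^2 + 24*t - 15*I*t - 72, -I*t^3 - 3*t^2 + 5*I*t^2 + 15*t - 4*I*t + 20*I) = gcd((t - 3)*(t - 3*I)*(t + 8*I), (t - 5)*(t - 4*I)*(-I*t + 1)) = 1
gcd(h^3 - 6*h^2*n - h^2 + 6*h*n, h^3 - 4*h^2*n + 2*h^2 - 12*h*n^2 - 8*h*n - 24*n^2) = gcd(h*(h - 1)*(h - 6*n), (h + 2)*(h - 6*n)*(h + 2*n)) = h - 6*n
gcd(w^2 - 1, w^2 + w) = w + 1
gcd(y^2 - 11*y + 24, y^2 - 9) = y - 3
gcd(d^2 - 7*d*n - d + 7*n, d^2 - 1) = d - 1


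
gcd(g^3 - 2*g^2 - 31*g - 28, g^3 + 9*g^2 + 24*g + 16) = g^2 + 5*g + 4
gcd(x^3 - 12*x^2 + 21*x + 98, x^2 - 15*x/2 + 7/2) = x - 7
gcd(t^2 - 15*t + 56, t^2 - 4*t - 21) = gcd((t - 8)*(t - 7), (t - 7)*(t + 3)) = t - 7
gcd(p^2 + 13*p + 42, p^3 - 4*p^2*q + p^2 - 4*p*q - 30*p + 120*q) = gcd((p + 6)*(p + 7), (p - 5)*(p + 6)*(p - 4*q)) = p + 6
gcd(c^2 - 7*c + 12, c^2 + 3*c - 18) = c - 3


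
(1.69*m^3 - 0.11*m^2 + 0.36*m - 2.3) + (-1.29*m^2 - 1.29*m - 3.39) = 1.69*m^3 - 1.4*m^2 - 0.93*m - 5.69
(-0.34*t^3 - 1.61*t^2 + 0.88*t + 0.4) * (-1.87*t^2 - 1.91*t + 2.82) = 0.6358*t^5 + 3.6601*t^4 + 0.4707*t^3 - 6.969*t^2 + 1.7176*t + 1.128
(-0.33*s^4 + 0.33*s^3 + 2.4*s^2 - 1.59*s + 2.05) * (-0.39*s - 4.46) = 0.1287*s^5 + 1.3431*s^4 - 2.4078*s^3 - 10.0839*s^2 + 6.2919*s - 9.143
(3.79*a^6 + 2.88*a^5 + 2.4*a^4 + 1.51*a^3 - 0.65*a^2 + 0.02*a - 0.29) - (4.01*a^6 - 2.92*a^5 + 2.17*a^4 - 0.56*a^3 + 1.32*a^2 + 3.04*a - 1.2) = -0.22*a^6 + 5.8*a^5 + 0.23*a^4 + 2.07*a^3 - 1.97*a^2 - 3.02*a + 0.91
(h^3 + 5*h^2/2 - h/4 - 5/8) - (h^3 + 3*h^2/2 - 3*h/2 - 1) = h^2 + 5*h/4 + 3/8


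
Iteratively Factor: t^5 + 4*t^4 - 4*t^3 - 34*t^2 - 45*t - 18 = (t + 1)*(t^4 + 3*t^3 - 7*t^2 - 27*t - 18) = (t - 3)*(t + 1)*(t^3 + 6*t^2 + 11*t + 6) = (t - 3)*(t + 1)*(t + 3)*(t^2 + 3*t + 2) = (t - 3)*(t + 1)*(t + 2)*(t + 3)*(t + 1)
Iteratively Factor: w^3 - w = (w + 1)*(w^2 - w) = (w - 1)*(w + 1)*(w)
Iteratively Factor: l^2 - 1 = (l + 1)*(l - 1)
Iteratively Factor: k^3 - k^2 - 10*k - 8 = (k + 2)*(k^2 - 3*k - 4) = (k - 4)*(k + 2)*(k + 1)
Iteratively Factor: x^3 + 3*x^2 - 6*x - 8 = (x + 4)*(x^2 - x - 2) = (x + 1)*(x + 4)*(x - 2)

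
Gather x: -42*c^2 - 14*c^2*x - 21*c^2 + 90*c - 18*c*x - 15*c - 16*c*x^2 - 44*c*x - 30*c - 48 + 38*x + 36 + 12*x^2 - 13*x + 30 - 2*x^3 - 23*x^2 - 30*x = -63*c^2 + 45*c - 2*x^3 + x^2*(-16*c - 11) + x*(-14*c^2 - 62*c - 5) + 18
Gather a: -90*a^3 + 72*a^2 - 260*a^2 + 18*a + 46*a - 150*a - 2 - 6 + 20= -90*a^3 - 188*a^2 - 86*a + 12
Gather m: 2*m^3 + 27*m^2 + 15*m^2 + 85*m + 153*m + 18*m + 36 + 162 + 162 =2*m^3 + 42*m^2 + 256*m + 360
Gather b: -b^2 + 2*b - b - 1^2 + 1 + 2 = -b^2 + b + 2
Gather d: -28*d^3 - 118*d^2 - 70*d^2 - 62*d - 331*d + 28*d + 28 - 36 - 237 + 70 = -28*d^3 - 188*d^2 - 365*d - 175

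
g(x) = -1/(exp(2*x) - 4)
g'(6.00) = 0.00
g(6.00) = 0.00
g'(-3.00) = 0.00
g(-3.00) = 0.25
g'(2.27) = 0.02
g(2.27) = -0.01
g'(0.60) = 14.37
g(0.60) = 1.47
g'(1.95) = 0.05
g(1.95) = -0.02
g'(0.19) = 0.45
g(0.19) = 0.39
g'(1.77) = 0.07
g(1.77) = -0.03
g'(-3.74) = 0.00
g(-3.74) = 0.25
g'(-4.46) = 0.00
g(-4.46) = 0.25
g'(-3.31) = 0.00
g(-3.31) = 0.25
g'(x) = 2*exp(2*x)/(exp(2*x) - 4)^2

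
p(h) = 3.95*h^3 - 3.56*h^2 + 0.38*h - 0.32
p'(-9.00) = 1024.31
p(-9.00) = -3171.65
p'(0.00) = 0.38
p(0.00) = -0.32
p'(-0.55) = 7.88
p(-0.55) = -2.26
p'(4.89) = 248.92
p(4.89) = 378.29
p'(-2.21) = 73.99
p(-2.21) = -61.18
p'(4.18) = 177.67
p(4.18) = 227.55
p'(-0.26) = 3.03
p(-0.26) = -0.73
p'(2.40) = 51.55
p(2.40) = 34.69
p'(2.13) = 38.98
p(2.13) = 22.51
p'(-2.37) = 83.81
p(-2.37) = -73.80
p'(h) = 11.85*h^2 - 7.12*h + 0.38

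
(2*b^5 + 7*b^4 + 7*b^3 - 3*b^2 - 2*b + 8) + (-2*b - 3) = 2*b^5 + 7*b^4 + 7*b^3 - 3*b^2 - 4*b + 5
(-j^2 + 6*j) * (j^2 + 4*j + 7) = -j^4 + 2*j^3 + 17*j^2 + 42*j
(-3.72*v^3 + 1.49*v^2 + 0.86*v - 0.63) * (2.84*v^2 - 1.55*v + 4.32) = -10.5648*v^5 + 9.9976*v^4 - 15.9375*v^3 + 3.3146*v^2 + 4.6917*v - 2.7216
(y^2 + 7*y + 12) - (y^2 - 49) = 7*y + 61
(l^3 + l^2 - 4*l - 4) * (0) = 0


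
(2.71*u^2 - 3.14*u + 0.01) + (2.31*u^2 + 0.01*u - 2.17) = 5.02*u^2 - 3.13*u - 2.16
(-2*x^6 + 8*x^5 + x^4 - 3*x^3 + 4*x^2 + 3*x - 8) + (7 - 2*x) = -2*x^6 + 8*x^5 + x^4 - 3*x^3 + 4*x^2 + x - 1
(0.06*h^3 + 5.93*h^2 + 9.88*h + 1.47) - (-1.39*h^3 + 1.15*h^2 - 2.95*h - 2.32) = 1.45*h^3 + 4.78*h^2 + 12.83*h + 3.79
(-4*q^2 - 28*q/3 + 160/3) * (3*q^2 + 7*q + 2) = -12*q^4 - 56*q^3 + 260*q^2/3 + 1064*q/3 + 320/3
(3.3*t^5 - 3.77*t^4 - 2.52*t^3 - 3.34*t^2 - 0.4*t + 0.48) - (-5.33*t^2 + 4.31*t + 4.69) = 3.3*t^5 - 3.77*t^4 - 2.52*t^3 + 1.99*t^2 - 4.71*t - 4.21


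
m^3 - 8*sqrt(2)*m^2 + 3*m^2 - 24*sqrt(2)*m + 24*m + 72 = (m + 3)*(m - 6*sqrt(2))*(m - 2*sqrt(2))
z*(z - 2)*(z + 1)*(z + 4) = z^4 + 3*z^3 - 6*z^2 - 8*z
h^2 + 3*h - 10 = (h - 2)*(h + 5)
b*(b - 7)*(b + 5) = b^3 - 2*b^2 - 35*b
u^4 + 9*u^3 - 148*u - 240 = (u - 4)*(u + 2)*(u + 5)*(u + 6)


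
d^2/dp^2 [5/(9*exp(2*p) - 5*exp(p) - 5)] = 5*((5 - 36*exp(p))*(-9*exp(2*p) + 5*exp(p) + 5) - 2*(18*exp(p) - 5)^2*exp(p))*exp(p)/(-9*exp(2*p) + 5*exp(p) + 5)^3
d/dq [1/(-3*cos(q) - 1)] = -3*sin(q)/(3*cos(q) + 1)^2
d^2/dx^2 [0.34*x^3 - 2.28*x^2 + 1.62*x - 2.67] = 2.04*x - 4.56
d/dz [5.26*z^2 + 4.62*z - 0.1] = 10.52*z + 4.62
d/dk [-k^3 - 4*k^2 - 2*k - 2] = -3*k^2 - 8*k - 2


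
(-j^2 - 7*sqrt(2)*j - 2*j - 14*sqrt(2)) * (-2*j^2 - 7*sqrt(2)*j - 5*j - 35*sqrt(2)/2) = 2*j^4 + 9*j^3 + 21*sqrt(2)*j^3 + 108*j^2 + 189*sqrt(2)*j^2/2 + 105*sqrt(2)*j + 441*j + 490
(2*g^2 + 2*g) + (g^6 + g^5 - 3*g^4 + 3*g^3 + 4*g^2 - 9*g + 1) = g^6 + g^5 - 3*g^4 + 3*g^3 + 6*g^2 - 7*g + 1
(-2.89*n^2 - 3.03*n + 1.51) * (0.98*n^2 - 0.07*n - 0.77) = -2.8322*n^4 - 2.7671*n^3 + 3.9172*n^2 + 2.2274*n - 1.1627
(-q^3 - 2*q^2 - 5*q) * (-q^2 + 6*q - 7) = q^5 - 4*q^4 - 16*q^2 + 35*q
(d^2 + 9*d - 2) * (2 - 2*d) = -2*d^3 - 16*d^2 + 22*d - 4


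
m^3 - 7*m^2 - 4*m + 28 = (m - 7)*(m - 2)*(m + 2)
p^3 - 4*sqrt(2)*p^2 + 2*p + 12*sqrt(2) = (p - 3*sqrt(2))*(p - 2*sqrt(2))*(p + sqrt(2))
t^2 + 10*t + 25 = (t + 5)^2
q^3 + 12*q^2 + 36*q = q*(q + 6)^2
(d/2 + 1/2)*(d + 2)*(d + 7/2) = d^3/2 + 13*d^2/4 + 25*d/4 + 7/2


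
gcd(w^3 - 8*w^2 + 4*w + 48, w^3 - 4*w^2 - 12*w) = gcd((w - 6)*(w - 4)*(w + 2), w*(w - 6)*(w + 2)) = w^2 - 4*w - 12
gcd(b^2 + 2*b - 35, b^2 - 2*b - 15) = b - 5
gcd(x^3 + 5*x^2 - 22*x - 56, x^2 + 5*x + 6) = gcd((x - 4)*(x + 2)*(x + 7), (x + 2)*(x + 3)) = x + 2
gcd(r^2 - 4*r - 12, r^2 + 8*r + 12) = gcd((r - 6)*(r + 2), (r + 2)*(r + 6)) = r + 2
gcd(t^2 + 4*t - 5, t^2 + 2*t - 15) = t + 5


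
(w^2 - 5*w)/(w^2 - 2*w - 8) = w*(5 - w)/(-w^2 + 2*w + 8)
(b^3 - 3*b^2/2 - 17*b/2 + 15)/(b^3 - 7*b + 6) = (b - 5/2)/(b - 1)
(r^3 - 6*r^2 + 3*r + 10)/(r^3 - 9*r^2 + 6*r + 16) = (r - 5)/(r - 8)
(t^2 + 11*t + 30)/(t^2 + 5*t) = (t + 6)/t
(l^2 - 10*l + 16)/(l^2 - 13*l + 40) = (l - 2)/(l - 5)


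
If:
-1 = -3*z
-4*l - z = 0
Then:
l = -1/12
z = 1/3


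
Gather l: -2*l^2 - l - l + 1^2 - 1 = -2*l^2 - 2*l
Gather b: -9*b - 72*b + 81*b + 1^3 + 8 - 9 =0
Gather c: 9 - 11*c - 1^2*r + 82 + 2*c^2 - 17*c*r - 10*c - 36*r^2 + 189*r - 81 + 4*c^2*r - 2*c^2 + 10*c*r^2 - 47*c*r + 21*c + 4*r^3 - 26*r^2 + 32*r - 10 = 4*c^2*r + c*(10*r^2 - 64*r) + 4*r^3 - 62*r^2 + 220*r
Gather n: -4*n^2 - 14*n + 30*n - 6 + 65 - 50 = -4*n^2 + 16*n + 9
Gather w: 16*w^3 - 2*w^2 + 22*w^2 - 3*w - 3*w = 16*w^3 + 20*w^2 - 6*w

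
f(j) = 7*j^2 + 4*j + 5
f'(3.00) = 46.00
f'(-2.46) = -30.44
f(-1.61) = 16.70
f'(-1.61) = -18.54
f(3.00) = 80.00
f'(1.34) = 22.76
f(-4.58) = 133.51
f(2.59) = 62.32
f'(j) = 14*j + 4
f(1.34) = 22.93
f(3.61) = 110.66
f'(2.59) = 40.26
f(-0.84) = 6.58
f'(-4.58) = -60.12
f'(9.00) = 130.00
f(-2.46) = 37.52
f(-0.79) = 6.21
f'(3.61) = 54.54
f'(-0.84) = -7.76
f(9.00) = 608.00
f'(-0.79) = -7.06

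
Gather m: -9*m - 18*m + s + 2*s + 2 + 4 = -27*m + 3*s + 6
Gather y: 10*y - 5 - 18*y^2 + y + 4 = -18*y^2 + 11*y - 1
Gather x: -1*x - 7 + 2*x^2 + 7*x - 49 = 2*x^2 + 6*x - 56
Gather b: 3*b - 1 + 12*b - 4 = 15*b - 5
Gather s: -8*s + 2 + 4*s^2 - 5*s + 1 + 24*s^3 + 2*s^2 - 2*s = 24*s^3 + 6*s^2 - 15*s + 3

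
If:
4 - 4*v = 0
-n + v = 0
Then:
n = 1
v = 1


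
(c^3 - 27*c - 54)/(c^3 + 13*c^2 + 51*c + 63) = (c - 6)/(c + 7)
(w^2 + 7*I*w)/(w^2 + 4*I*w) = (w + 7*I)/(w + 4*I)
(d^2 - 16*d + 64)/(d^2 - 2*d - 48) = (d - 8)/(d + 6)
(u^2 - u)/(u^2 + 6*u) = (u - 1)/(u + 6)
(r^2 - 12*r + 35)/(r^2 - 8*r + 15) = (r - 7)/(r - 3)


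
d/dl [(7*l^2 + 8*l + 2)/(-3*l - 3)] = (-7*l^2 - 14*l - 6)/(3*(l^2 + 2*l + 1))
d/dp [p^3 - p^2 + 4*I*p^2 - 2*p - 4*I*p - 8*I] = 3*p^2 + p*(-2 + 8*I) - 2 - 4*I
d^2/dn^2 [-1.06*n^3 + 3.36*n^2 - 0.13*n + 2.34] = 6.72 - 6.36*n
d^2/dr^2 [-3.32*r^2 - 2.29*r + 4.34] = -6.64000000000000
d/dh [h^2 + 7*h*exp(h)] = 7*h*exp(h) + 2*h + 7*exp(h)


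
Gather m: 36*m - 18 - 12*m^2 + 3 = -12*m^2 + 36*m - 15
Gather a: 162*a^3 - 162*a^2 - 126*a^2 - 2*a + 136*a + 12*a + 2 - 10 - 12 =162*a^3 - 288*a^2 + 146*a - 20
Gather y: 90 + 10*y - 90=10*y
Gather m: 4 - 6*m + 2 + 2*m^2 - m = 2*m^2 - 7*m + 6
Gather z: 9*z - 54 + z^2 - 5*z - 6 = z^2 + 4*z - 60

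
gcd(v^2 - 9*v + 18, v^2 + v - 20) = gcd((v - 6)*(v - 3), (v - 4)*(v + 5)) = 1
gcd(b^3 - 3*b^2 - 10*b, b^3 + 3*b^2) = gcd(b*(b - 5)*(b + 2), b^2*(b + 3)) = b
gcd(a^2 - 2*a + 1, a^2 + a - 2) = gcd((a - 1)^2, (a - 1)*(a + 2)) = a - 1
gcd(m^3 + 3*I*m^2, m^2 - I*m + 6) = 1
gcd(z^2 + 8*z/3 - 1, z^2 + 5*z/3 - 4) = z + 3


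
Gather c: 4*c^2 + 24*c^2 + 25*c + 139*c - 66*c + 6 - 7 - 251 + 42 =28*c^2 + 98*c - 210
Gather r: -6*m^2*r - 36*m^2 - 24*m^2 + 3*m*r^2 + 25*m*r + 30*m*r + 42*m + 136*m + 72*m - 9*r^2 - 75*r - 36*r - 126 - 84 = -60*m^2 + 250*m + r^2*(3*m - 9) + r*(-6*m^2 + 55*m - 111) - 210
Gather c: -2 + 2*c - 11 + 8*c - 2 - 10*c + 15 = 0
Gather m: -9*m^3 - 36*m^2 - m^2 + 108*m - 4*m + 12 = -9*m^3 - 37*m^2 + 104*m + 12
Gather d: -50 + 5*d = 5*d - 50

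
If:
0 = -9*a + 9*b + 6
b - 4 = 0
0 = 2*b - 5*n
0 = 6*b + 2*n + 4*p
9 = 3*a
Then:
No Solution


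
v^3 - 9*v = v*(v - 3)*(v + 3)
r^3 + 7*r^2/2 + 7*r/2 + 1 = (r + 1/2)*(r + 1)*(r + 2)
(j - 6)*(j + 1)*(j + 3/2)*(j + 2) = j^4 - 3*j^3/2 - 41*j^2/2 - 36*j - 18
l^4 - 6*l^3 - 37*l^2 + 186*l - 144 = (l - 8)*(l - 3)*(l - 1)*(l + 6)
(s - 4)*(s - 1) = s^2 - 5*s + 4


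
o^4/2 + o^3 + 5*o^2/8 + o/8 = o*(o/2 + 1/2)*(o + 1/2)^2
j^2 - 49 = (j - 7)*(j + 7)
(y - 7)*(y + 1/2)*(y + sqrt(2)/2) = y^3 - 13*y^2/2 + sqrt(2)*y^2/2 - 13*sqrt(2)*y/4 - 7*y/2 - 7*sqrt(2)/4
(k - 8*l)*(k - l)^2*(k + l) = k^4 - 9*k^3*l + 7*k^2*l^2 + 9*k*l^3 - 8*l^4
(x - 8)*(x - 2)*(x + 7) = x^3 - 3*x^2 - 54*x + 112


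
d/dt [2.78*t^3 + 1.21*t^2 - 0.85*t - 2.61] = 8.34*t^2 + 2.42*t - 0.85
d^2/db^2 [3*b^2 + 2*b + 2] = 6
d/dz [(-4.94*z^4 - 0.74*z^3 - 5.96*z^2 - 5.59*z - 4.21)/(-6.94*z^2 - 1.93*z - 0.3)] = (68.5672*z^5 + 33.7382*z^4 + 8.78439999999999*z^3 - 26.6258*z^2 - 54.8588*z - 6.4483)/(48.1636*z^4 + 26.7884*z^3 + 7.8889*z^2 + 1.158*z + 0.09)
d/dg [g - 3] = 1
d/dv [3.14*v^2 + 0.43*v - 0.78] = 6.28*v + 0.43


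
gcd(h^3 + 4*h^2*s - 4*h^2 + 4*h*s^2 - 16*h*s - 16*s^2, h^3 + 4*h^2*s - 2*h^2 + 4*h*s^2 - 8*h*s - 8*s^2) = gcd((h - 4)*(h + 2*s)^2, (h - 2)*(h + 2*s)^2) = h^2 + 4*h*s + 4*s^2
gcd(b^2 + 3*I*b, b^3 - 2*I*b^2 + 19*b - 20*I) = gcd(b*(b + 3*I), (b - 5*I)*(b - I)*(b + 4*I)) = 1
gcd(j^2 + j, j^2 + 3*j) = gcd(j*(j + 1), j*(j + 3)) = j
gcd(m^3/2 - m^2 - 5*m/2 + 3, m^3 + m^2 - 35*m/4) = 1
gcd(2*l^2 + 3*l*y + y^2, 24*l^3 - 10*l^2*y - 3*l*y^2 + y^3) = 1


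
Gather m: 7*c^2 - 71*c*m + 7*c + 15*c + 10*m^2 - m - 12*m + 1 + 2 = 7*c^2 + 22*c + 10*m^2 + m*(-71*c - 13) + 3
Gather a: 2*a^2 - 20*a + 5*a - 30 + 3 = 2*a^2 - 15*a - 27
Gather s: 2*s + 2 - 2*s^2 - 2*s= 2 - 2*s^2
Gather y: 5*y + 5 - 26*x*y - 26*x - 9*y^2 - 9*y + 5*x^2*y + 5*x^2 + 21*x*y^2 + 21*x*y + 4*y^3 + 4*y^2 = 5*x^2 - 26*x + 4*y^3 + y^2*(21*x - 5) + y*(5*x^2 - 5*x - 4) + 5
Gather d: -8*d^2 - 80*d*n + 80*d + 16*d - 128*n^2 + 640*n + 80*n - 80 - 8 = -8*d^2 + d*(96 - 80*n) - 128*n^2 + 720*n - 88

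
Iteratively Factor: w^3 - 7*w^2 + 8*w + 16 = (w + 1)*(w^2 - 8*w + 16) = (w - 4)*(w + 1)*(w - 4)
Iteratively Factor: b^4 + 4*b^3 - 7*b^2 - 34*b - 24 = (b + 4)*(b^3 - 7*b - 6) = (b + 2)*(b + 4)*(b^2 - 2*b - 3) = (b - 3)*(b + 2)*(b + 4)*(b + 1)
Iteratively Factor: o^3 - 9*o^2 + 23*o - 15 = (o - 1)*(o^2 - 8*o + 15) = (o - 5)*(o - 1)*(o - 3)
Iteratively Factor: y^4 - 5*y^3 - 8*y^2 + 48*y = (y + 3)*(y^3 - 8*y^2 + 16*y) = y*(y + 3)*(y^2 - 8*y + 16) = y*(y - 4)*(y + 3)*(y - 4)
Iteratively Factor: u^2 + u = (u)*(u + 1)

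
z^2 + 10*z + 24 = (z + 4)*(z + 6)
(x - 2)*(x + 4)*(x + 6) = x^3 + 8*x^2 + 4*x - 48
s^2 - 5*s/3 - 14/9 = (s - 7/3)*(s + 2/3)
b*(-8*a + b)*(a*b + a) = -8*a^2*b^2 - 8*a^2*b + a*b^3 + a*b^2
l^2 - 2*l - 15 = (l - 5)*(l + 3)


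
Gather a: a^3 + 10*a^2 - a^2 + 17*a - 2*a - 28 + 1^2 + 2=a^3 + 9*a^2 + 15*a - 25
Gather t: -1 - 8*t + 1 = -8*t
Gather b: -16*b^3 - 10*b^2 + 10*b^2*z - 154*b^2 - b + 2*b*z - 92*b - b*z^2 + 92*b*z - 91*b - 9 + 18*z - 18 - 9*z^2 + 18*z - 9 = -16*b^3 + b^2*(10*z - 164) + b*(-z^2 + 94*z - 184) - 9*z^2 + 36*z - 36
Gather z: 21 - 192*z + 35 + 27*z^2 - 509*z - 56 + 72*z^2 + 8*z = 99*z^2 - 693*z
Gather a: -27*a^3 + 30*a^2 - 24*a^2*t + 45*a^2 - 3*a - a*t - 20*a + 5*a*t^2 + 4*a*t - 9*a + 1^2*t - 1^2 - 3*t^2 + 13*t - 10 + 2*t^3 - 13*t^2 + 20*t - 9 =-27*a^3 + a^2*(75 - 24*t) + a*(5*t^2 + 3*t - 32) + 2*t^3 - 16*t^2 + 34*t - 20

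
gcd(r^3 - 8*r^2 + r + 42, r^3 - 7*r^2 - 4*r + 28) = r^2 - 5*r - 14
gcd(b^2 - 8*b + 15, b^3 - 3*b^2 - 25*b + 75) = b^2 - 8*b + 15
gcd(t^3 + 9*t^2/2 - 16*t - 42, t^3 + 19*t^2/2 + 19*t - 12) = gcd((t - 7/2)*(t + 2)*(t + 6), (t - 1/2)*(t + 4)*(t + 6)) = t + 6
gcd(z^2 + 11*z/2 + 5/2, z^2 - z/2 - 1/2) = z + 1/2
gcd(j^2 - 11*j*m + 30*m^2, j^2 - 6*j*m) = j - 6*m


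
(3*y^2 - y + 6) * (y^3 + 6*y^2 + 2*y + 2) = 3*y^5 + 17*y^4 + 6*y^3 + 40*y^2 + 10*y + 12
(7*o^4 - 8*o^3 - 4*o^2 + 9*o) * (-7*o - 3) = -49*o^5 + 35*o^4 + 52*o^3 - 51*o^2 - 27*o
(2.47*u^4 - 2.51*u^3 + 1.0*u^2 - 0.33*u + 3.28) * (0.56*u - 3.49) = 1.3832*u^5 - 10.0259*u^4 + 9.3199*u^3 - 3.6748*u^2 + 2.9885*u - 11.4472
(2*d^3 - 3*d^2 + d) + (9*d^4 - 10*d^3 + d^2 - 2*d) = 9*d^4 - 8*d^3 - 2*d^2 - d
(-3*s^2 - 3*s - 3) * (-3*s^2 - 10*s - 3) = 9*s^4 + 39*s^3 + 48*s^2 + 39*s + 9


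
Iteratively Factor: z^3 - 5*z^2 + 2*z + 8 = (z + 1)*(z^2 - 6*z + 8) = (z - 4)*(z + 1)*(z - 2)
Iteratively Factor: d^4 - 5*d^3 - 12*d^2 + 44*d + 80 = (d - 5)*(d^3 - 12*d - 16) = (d - 5)*(d + 2)*(d^2 - 2*d - 8) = (d - 5)*(d + 2)^2*(d - 4)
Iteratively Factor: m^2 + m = (m)*(m + 1)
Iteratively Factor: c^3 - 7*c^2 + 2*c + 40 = (c + 2)*(c^2 - 9*c + 20) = (c - 4)*(c + 2)*(c - 5)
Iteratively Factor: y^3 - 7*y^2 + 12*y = (y - 4)*(y^2 - 3*y) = (y - 4)*(y - 3)*(y)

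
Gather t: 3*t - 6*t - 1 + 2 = 1 - 3*t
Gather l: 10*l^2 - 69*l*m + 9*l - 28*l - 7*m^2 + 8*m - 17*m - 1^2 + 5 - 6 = 10*l^2 + l*(-69*m - 19) - 7*m^2 - 9*m - 2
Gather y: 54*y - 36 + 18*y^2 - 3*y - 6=18*y^2 + 51*y - 42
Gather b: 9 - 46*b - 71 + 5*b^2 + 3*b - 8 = 5*b^2 - 43*b - 70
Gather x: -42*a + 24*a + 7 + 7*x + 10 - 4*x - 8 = -18*a + 3*x + 9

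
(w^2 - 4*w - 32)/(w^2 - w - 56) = (w + 4)/(w + 7)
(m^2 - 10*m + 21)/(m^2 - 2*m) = (m^2 - 10*m + 21)/(m*(m - 2))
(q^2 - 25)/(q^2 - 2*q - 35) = (q - 5)/(q - 7)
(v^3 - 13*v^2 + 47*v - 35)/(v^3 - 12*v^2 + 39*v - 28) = (v - 5)/(v - 4)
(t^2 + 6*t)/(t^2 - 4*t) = (t + 6)/(t - 4)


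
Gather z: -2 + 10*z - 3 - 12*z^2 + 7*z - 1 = -12*z^2 + 17*z - 6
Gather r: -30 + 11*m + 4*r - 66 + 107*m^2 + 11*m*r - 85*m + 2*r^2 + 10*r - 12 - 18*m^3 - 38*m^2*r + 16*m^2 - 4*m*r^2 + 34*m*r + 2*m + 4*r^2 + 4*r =-18*m^3 + 123*m^2 - 72*m + r^2*(6 - 4*m) + r*(-38*m^2 + 45*m + 18) - 108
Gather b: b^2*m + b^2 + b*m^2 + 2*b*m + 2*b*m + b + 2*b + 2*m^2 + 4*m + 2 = b^2*(m + 1) + b*(m^2 + 4*m + 3) + 2*m^2 + 4*m + 2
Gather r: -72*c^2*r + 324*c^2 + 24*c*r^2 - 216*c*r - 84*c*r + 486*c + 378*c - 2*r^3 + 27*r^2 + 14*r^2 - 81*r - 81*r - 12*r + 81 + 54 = 324*c^2 + 864*c - 2*r^3 + r^2*(24*c + 41) + r*(-72*c^2 - 300*c - 174) + 135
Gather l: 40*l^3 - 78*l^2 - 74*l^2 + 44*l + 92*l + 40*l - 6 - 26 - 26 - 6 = 40*l^3 - 152*l^2 + 176*l - 64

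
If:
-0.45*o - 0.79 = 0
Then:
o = -1.76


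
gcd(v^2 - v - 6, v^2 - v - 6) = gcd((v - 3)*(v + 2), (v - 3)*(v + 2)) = v^2 - v - 6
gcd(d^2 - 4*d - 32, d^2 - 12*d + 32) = d - 8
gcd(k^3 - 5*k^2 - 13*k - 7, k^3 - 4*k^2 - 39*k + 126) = k - 7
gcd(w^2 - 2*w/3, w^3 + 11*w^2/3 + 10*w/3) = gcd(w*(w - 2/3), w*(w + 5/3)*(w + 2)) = w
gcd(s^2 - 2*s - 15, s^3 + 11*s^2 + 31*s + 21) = s + 3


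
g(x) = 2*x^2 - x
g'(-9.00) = -37.00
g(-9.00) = 171.00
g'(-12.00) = -49.00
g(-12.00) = 300.00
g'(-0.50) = -3.00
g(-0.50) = 1.00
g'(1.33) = 4.32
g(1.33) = 2.21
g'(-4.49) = -18.96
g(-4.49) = 44.81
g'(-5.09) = -21.36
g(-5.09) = 56.91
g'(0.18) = -0.28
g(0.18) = -0.12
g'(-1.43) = -6.72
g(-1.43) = 5.52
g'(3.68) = 13.72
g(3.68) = 23.40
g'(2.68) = 9.72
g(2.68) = 11.68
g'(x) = 4*x - 1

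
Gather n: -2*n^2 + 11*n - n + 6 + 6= -2*n^2 + 10*n + 12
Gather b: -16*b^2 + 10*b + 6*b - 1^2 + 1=-16*b^2 + 16*b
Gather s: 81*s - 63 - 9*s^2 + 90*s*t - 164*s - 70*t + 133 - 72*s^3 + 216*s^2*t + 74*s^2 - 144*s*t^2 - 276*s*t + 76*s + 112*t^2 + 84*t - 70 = -72*s^3 + s^2*(216*t + 65) + s*(-144*t^2 - 186*t - 7) + 112*t^2 + 14*t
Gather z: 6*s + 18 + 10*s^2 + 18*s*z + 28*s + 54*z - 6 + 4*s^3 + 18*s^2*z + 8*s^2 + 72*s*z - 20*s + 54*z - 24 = 4*s^3 + 18*s^2 + 14*s + z*(18*s^2 + 90*s + 108) - 12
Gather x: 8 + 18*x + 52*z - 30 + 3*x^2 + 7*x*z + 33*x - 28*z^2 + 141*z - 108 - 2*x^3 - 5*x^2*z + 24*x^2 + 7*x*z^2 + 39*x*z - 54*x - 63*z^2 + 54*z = -2*x^3 + x^2*(27 - 5*z) + x*(7*z^2 + 46*z - 3) - 91*z^2 + 247*z - 130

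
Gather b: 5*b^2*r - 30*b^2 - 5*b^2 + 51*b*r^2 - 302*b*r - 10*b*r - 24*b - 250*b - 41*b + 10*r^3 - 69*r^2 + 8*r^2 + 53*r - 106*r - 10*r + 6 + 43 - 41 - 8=b^2*(5*r - 35) + b*(51*r^2 - 312*r - 315) + 10*r^3 - 61*r^2 - 63*r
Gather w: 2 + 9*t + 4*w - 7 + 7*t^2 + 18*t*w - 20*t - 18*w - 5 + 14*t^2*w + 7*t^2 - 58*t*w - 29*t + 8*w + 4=14*t^2 - 40*t + w*(14*t^2 - 40*t - 6) - 6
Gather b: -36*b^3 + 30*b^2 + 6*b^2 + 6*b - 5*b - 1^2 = -36*b^3 + 36*b^2 + b - 1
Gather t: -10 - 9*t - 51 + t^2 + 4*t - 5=t^2 - 5*t - 66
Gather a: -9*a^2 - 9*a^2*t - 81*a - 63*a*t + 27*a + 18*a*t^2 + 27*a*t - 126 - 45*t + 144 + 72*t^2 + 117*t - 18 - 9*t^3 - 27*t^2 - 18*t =a^2*(-9*t - 9) + a*(18*t^2 - 36*t - 54) - 9*t^3 + 45*t^2 + 54*t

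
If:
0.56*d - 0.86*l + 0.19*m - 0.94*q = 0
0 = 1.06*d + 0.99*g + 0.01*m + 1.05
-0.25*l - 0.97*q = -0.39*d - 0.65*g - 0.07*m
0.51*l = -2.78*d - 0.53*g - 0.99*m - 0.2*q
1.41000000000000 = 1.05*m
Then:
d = -0.45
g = -0.59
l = 0.73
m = 1.34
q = -0.67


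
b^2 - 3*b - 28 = (b - 7)*(b + 4)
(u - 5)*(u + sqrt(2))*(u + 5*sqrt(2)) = u^3 - 5*u^2 + 6*sqrt(2)*u^2 - 30*sqrt(2)*u + 10*u - 50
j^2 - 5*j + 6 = (j - 3)*(j - 2)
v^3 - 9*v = v*(v - 3)*(v + 3)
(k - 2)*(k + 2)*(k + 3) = k^3 + 3*k^2 - 4*k - 12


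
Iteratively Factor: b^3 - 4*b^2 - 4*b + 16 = (b - 2)*(b^2 - 2*b - 8) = (b - 4)*(b - 2)*(b + 2)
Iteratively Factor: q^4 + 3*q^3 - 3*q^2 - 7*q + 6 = (q + 2)*(q^3 + q^2 - 5*q + 3) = (q + 2)*(q + 3)*(q^2 - 2*q + 1) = (q - 1)*(q + 2)*(q + 3)*(q - 1)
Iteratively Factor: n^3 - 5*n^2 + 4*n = (n - 4)*(n^2 - n) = n*(n - 4)*(n - 1)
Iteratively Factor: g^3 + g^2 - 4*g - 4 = (g - 2)*(g^2 + 3*g + 2) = (g - 2)*(g + 2)*(g + 1)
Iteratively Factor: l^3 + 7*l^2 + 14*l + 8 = (l + 1)*(l^2 + 6*l + 8) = (l + 1)*(l + 4)*(l + 2)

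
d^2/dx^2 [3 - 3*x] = 0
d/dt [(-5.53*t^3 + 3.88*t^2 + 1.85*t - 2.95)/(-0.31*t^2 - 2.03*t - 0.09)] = (1.7143*t^4 + 22.4518*t^3 - 5.8098*t^2 - 2.5274*t - 6.155)/(0.0961*t^4 + 1.2586*t^3 + 4.1767*t^2 + 0.3654*t + 0.0081)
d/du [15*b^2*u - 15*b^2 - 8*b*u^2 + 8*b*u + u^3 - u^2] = 15*b^2 - 16*b*u + 8*b + 3*u^2 - 2*u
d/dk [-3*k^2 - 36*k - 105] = -6*k - 36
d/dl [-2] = 0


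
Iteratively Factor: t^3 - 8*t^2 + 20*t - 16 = (t - 2)*(t^2 - 6*t + 8) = (t - 2)^2*(t - 4)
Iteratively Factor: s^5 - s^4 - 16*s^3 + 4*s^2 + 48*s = (s + 2)*(s^4 - 3*s^3 - 10*s^2 + 24*s) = (s + 2)*(s + 3)*(s^3 - 6*s^2 + 8*s) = (s - 4)*(s + 2)*(s + 3)*(s^2 - 2*s) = s*(s - 4)*(s + 2)*(s + 3)*(s - 2)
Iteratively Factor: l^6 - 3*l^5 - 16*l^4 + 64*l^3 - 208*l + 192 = (l + 4)*(l^5 - 7*l^4 + 12*l^3 + 16*l^2 - 64*l + 48) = (l - 2)*(l + 4)*(l^4 - 5*l^3 + 2*l^2 + 20*l - 24) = (l - 2)*(l + 2)*(l + 4)*(l^3 - 7*l^2 + 16*l - 12) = (l - 2)^2*(l + 2)*(l + 4)*(l^2 - 5*l + 6) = (l - 2)^3*(l + 2)*(l + 4)*(l - 3)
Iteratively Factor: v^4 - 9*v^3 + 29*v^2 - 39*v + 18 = (v - 3)*(v^3 - 6*v^2 + 11*v - 6) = (v - 3)*(v - 1)*(v^2 - 5*v + 6) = (v - 3)^2*(v - 1)*(v - 2)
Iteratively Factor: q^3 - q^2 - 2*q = (q)*(q^2 - q - 2) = q*(q - 2)*(q + 1)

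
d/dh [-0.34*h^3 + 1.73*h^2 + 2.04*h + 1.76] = -1.02*h^2 + 3.46*h + 2.04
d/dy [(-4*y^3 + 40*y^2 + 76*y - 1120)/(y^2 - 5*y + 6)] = 4*(-y^4 + 10*y^3 - 87*y^2 + 680*y - 1286)/(y^4 - 10*y^3 + 37*y^2 - 60*y + 36)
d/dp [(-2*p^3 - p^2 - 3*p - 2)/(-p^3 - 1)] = (-p^4 - 6*p^3 + 2*p + 3)/(p^6 + 2*p^3 + 1)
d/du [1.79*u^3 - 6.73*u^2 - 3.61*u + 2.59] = 5.37*u^2 - 13.46*u - 3.61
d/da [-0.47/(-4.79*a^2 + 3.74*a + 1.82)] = (1.7578 - 4.5026*a)/(-4.79*a^2 + 3.74*a + 1.82)^2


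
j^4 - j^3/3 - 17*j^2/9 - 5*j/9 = j*(j - 5/3)*(j + 1/3)*(j + 1)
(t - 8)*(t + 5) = t^2 - 3*t - 40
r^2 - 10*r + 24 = (r - 6)*(r - 4)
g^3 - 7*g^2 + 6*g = g*(g - 6)*(g - 1)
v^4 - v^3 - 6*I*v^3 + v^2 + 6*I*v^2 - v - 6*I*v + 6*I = (v - 1)*(v - 6*I)*(v - I)*(v + I)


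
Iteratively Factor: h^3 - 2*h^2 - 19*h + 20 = (h + 4)*(h^2 - 6*h + 5) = (h - 1)*(h + 4)*(h - 5)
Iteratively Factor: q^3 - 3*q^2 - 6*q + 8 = (q + 2)*(q^2 - 5*q + 4) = (q - 1)*(q + 2)*(q - 4)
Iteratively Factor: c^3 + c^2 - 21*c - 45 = (c + 3)*(c^2 - 2*c - 15) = (c + 3)^2*(c - 5)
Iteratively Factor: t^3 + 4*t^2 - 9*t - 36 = (t + 4)*(t^2 - 9) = (t - 3)*(t + 4)*(t + 3)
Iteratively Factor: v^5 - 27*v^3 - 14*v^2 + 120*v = (v - 5)*(v^4 + 5*v^3 - 2*v^2 - 24*v) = (v - 5)*(v + 3)*(v^3 + 2*v^2 - 8*v) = (v - 5)*(v + 3)*(v + 4)*(v^2 - 2*v) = v*(v - 5)*(v + 3)*(v + 4)*(v - 2)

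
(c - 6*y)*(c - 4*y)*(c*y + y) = c^3*y - 10*c^2*y^2 + c^2*y + 24*c*y^3 - 10*c*y^2 + 24*y^3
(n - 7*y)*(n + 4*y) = n^2 - 3*n*y - 28*y^2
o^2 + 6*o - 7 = (o - 1)*(o + 7)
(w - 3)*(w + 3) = w^2 - 9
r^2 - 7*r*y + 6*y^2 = (r - 6*y)*(r - y)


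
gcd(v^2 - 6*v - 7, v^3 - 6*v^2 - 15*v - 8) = v + 1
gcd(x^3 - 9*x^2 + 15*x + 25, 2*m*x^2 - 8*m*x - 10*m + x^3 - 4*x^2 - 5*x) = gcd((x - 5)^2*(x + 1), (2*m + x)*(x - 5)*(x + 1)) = x^2 - 4*x - 5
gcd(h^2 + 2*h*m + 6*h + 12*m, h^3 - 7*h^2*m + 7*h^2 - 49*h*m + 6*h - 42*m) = h + 6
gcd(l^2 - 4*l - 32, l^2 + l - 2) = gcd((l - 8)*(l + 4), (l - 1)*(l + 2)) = 1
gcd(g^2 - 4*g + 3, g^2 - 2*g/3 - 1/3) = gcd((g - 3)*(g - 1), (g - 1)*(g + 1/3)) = g - 1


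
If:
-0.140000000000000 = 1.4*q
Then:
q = -0.10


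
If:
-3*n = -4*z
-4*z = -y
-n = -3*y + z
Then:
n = 0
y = 0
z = 0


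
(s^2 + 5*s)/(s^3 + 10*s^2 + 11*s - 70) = s/(s^2 + 5*s - 14)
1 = 1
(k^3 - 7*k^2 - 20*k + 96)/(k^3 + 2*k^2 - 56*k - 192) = (k - 3)/(k + 6)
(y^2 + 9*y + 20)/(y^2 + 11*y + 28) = (y + 5)/(y + 7)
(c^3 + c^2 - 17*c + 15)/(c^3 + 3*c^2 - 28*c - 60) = (c^3 + c^2 - 17*c + 15)/(c^3 + 3*c^2 - 28*c - 60)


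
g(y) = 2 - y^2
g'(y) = -2*y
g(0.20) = 1.96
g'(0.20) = -0.40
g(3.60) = -10.96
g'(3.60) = -7.20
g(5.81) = -31.76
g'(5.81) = -11.62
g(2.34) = -3.48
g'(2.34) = -4.68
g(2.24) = -3.02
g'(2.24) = -4.48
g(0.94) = 1.12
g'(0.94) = -1.88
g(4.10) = -14.81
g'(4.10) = -8.20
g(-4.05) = -14.40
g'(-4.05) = 8.10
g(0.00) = 2.00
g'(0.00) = 0.00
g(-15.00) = -223.00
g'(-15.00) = 30.00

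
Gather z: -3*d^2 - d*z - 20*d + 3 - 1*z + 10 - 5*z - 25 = -3*d^2 - 20*d + z*(-d - 6) - 12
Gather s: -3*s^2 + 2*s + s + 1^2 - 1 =-3*s^2 + 3*s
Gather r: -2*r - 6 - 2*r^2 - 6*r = -2*r^2 - 8*r - 6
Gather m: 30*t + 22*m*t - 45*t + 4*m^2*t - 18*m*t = 4*m^2*t + 4*m*t - 15*t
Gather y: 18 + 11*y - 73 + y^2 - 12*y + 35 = y^2 - y - 20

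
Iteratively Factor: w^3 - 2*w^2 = (w)*(w^2 - 2*w) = w*(w - 2)*(w)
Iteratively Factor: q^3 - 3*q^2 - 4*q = (q)*(q^2 - 3*q - 4) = q*(q - 4)*(q + 1)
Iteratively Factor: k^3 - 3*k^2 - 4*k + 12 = (k - 2)*(k^2 - k - 6) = (k - 2)*(k + 2)*(k - 3)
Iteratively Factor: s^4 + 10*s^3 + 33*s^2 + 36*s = (s)*(s^3 + 10*s^2 + 33*s + 36) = s*(s + 4)*(s^2 + 6*s + 9) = s*(s + 3)*(s + 4)*(s + 3)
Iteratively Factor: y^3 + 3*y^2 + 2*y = (y + 2)*(y^2 + y) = (y + 1)*(y + 2)*(y)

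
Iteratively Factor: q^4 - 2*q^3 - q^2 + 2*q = (q)*(q^3 - 2*q^2 - q + 2) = q*(q + 1)*(q^2 - 3*q + 2) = q*(q - 1)*(q + 1)*(q - 2)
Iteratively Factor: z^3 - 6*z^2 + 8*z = (z - 4)*(z^2 - 2*z) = (z - 4)*(z - 2)*(z)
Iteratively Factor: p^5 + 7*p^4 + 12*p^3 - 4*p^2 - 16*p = (p + 2)*(p^4 + 5*p^3 + 2*p^2 - 8*p) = (p + 2)^2*(p^3 + 3*p^2 - 4*p) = (p - 1)*(p + 2)^2*(p^2 + 4*p) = (p - 1)*(p + 2)^2*(p + 4)*(p)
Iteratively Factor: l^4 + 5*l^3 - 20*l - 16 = (l + 4)*(l^3 + l^2 - 4*l - 4) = (l + 2)*(l + 4)*(l^2 - l - 2) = (l + 1)*(l + 2)*(l + 4)*(l - 2)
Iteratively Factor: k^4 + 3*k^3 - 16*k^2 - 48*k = (k - 4)*(k^3 + 7*k^2 + 12*k) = k*(k - 4)*(k^2 + 7*k + 12) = k*(k - 4)*(k + 4)*(k + 3)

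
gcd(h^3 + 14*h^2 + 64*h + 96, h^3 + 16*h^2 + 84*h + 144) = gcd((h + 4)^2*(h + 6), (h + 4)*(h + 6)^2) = h^2 + 10*h + 24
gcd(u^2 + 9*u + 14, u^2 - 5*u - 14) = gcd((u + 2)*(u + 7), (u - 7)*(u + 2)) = u + 2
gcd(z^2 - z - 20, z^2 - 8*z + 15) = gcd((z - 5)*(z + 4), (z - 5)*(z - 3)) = z - 5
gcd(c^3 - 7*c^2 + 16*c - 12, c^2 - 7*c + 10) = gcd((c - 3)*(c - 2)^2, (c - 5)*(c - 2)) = c - 2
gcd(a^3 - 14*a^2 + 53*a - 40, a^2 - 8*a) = a - 8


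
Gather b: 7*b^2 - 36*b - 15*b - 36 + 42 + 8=7*b^2 - 51*b + 14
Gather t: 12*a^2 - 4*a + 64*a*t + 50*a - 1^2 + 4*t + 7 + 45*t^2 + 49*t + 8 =12*a^2 + 46*a + 45*t^2 + t*(64*a + 53) + 14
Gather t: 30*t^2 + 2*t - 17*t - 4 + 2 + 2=30*t^2 - 15*t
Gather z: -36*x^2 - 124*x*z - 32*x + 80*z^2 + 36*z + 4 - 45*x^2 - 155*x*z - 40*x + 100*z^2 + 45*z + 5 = -81*x^2 - 72*x + 180*z^2 + z*(81 - 279*x) + 9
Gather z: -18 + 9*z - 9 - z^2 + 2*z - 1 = -z^2 + 11*z - 28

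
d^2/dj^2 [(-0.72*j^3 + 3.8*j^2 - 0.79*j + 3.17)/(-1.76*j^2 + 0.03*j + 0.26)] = (-3.5527136788005e-15*j^5 + 1.4210854715202e-14*j^4 + 5.153168*j^3 - 69.315936*j^2 + 3.465312*j - 3.432974)/(5.451776*j^6 - 0.278784*j^5 - 2.411376*j^4 + 0.082341*j^3 + 0.356226*j^2 - 0.006084*j - 0.017576)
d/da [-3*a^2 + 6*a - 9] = 6 - 6*a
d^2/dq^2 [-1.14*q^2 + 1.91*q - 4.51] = -2.28000000000000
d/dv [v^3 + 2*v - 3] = 3*v^2 + 2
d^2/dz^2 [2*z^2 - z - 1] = 4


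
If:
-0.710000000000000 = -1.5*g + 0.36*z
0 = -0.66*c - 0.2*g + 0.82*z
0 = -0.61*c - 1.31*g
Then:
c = -0.75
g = 0.35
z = -0.52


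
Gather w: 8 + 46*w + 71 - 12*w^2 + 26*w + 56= -12*w^2 + 72*w + 135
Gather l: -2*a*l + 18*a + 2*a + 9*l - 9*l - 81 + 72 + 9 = -2*a*l + 20*a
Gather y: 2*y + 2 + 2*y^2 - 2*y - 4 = 2*y^2 - 2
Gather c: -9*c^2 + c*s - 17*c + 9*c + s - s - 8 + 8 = -9*c^2 + c*(s - 8)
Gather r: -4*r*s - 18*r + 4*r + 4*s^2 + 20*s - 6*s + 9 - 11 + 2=r*(-4*s - 14) + 4*s^2 + 14*s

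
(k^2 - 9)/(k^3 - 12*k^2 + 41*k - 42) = (k + 3)/(k^2 - 9*k + 14)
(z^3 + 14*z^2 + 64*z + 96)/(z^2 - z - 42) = (z^2 + 8*z + 16)/(z - 7)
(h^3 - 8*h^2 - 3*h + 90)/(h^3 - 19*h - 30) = (h - 6)/(h + 2)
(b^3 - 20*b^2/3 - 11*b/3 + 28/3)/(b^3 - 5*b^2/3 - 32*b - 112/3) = (b - 1)/(b + 4)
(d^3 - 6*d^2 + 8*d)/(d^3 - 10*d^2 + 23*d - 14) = d*(d - 4)/(d^2 - 8*d + 7)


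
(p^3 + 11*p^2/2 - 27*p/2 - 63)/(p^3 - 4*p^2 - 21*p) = (p^2 + 5*p/2 - 21)/(p*(p - 7))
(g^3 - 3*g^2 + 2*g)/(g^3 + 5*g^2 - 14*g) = (g - 1)/(g + 7)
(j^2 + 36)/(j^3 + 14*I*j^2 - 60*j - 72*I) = (j - 6*I)/(j^2 + 8*I*j - 12)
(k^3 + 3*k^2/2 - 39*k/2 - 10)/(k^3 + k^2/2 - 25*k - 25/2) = (k - 4)/(k - 5)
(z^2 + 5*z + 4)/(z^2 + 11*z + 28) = (z + 1)/(z + 7)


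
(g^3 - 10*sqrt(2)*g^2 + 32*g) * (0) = 0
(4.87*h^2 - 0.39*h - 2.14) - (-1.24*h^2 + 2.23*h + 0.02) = 6.11*h^2 - 2.62*h - 2.16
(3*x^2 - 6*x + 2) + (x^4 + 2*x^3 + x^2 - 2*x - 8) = x^4 + 2*x^3 + 4*x^2 - 8*x - 6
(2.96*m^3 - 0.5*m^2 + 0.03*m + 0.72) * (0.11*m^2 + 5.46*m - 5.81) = 0.3256*m^5 + 16.1066*m^4 - 19.9243*m^3 + 3.148*m^2 + 3.7569*m - 4.1832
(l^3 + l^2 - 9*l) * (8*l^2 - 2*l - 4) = 8*l^5 + 6*l^4 - 78*l^3 + 14*l^2 + 36*l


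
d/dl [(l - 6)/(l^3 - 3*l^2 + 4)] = (l^3 - 3*l^2 - 3*l*(l - 6)*(l - 2) + 4)/(l^3 - 3*l^2 + 4)^2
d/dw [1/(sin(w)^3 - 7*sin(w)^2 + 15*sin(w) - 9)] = (5 - 3*sin(w))*cos(w)/((sin(w) - 3)^3*(sin(w) - 1)^2)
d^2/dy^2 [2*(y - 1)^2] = 4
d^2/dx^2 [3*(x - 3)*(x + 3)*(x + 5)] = 18*x + 30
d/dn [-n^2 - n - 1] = -2*n - 1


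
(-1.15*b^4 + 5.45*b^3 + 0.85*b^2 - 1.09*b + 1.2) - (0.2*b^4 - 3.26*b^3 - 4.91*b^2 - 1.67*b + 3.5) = -1.35*b^4 + 8.71*b^3 + 5.76*b^2 + 0.58*b - 2.3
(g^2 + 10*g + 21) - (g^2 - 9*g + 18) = 19*g + 3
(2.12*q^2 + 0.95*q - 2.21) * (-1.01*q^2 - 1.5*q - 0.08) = -2.1412*q^4 - 4.1395*q^3 + 0.6375*q^2 + 3.239*q + 0.1768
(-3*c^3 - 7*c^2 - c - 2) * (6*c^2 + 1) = -18*c^5 - 42*c^4 - 9*c^3 - 19*c^2 - c - 2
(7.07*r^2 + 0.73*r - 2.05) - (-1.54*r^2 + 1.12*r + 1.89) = 8.61*r^2 - 0.39*r - 3.94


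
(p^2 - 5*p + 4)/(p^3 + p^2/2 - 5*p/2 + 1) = 2*(p - 4)/(2*p^2 + 3*p - 2)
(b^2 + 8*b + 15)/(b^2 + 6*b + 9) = (b + 5)/(b + 3)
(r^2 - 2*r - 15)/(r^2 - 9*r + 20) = (r + 3)/(r - 4)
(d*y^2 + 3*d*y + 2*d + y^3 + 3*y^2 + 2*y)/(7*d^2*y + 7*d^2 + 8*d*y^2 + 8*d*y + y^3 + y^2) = (y + 2)/(7*d + y)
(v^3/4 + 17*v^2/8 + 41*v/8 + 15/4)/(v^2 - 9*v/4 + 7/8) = (2*v^3 + 17*v^2 + 41*v + 30)/(8*v^2 - 18*v + 7)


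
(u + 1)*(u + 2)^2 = u^3 + 5*u^2 + 8*u + 4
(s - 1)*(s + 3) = s^2 + 2*s - 3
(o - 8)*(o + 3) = o^2 - 5*o - 24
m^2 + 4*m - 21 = (m - 3)*(m + 7)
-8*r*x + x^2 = x*(-8*r + x)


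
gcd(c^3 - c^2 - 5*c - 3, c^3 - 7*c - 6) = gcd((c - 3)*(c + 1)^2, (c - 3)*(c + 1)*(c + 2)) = c^2 - 2*c - 3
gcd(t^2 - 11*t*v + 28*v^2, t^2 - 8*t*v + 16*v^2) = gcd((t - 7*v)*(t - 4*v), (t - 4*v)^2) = t - 4*v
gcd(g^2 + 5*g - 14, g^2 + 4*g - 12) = g - 2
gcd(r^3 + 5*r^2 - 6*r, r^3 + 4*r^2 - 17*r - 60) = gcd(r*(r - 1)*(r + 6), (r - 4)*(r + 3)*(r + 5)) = 1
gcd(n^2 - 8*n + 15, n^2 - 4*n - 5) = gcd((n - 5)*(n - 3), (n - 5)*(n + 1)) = n - 5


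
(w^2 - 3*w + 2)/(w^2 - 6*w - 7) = (-w^2 + 3*w - 2)/(-w^2 + 6*w + 7)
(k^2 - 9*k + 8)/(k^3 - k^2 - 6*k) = (-k^2 + 9*k - 8)/(k*(-k^2 + k + 6))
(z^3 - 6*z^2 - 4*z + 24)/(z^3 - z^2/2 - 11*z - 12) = 2*(z^2 - 8*z + 12)/(2*z^2 - 5*z - 12)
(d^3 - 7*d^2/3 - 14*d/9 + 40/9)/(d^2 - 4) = (d^2 - d/3 - 20/9)/(d + 2)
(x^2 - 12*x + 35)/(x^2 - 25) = (x - 7)/(x + 5)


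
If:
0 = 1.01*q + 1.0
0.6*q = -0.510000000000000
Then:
No Solution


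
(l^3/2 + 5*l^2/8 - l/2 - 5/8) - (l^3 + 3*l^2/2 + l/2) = -l^3/2 - 7*l^2/8 - l - 5/8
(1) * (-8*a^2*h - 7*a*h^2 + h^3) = -8*a^2*h - 7*a*h^2 + h^3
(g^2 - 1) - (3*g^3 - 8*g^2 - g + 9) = -3*g^3 + 9*g^2 + g - 10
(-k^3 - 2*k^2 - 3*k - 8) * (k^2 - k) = -k^5 - k^4 - k^3 - 5*k^2 + 8*k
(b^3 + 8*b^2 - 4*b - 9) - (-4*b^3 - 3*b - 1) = 5*b^3 + 8*b^2 - b - 8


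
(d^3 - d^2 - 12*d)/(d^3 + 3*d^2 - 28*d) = (d + 3)/(d + 7)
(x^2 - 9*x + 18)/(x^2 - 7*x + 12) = (x - 6)/(x - 4)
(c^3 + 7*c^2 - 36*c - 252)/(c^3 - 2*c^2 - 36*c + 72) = (c + 7)/(c - 2)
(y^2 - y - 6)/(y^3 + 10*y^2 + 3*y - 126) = (y + 2)/(y^2 + 13*y + 42)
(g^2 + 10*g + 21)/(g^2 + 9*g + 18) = (g + 7)/(g + 6)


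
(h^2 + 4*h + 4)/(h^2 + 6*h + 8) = (h + 2)/(h + 4)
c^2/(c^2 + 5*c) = c/(c + 5)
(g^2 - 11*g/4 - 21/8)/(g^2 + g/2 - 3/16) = 2*(2*g - 7)/(4*g - 1)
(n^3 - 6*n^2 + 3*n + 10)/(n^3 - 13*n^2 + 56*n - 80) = (n^2 - n - 2)/(n^2 - 8*n + 16)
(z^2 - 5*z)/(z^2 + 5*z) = (z - 5)/(z + 5)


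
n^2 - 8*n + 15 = (n - 5)*(n - 3)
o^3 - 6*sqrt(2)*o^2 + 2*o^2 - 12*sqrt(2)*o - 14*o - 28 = (o + 2)*(o - 7*sqrt(2))*(o + sqrt(2))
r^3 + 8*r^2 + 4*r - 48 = (r - 2)*(r + 4)*(r + 6)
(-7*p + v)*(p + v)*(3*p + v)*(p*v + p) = -21*p^4*v - 21*p^4 - 25*p^3*v^2 - 25*p^3*v - 3*p^2*v^3 - 3*p^2*v^2 + p*v^4 + p*v^3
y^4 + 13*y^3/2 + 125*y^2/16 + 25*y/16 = y*(y + 1/4)*(y + 5/4)*(y + 5)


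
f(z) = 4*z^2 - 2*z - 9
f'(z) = 8*z - 2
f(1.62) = -1.74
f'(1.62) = 10.96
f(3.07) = 22.56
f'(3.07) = 22.56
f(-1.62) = 4.74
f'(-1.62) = -14.96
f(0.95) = -7.29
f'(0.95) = 5.60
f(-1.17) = -1.18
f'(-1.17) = -11.36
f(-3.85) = 57.99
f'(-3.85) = -32.80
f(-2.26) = 15.95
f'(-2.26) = -20.08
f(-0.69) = -5.72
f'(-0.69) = -7.52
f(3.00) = 21.00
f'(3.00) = 22.00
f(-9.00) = 333.00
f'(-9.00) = -74.00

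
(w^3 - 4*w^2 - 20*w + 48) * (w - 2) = w^4 - 6*w^3 - 12*w^2 + 88*w - 96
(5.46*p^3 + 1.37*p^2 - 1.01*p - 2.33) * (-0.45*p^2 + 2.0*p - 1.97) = -2.457*p^5 + 10.3035*p^4 - 7.5617*p^3 - 3.6704*p^2 - 2.6703*p + 4.5901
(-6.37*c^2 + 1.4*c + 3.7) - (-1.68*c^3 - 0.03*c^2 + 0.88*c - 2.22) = 1.68*c^3 - 6.34*c^2 + 0.52*c + 5.92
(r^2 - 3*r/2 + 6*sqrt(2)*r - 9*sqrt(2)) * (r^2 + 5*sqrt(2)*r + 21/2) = r^4 - 3*r^3/2 + 11*sqrt(2)*r^3 - 33*sqrt(2)*r^2/2 + 141*r^2/2 - 423*r/4 + 63*sqrt(2)*r - 189*sqrt(2)/2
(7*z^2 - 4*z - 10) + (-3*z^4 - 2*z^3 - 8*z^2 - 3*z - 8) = -3*z^4 - 2*z^3 - z^2 - 7*z - 18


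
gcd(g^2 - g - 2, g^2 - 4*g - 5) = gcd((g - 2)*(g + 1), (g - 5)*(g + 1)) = g + 1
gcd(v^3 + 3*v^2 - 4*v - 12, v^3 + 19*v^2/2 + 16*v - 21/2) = v + 3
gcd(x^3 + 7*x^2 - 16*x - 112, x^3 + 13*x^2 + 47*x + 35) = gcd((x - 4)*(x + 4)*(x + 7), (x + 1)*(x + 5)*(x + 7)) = x + 7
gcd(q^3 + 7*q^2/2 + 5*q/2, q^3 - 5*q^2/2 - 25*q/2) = q^2 + 5*q/2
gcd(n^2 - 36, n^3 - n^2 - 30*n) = n - 6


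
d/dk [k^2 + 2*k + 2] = 2*k + 2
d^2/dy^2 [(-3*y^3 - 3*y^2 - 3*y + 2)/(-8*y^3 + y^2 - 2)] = 2*(216*y^6 + 576*y^5 - 1128*y^4 - 199*y^3 - 276*y^2 + 150*y + 8)/(512*y^9 - 192*y^8 + 24*y^7 + 383*y^6 - 96*y^5 + 6*y^4 + 96*y^3 - 12*y^2 + 8)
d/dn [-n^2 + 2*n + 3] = 2 - 2*n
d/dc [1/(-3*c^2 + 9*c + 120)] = (2*c - 3)/(3*(-c^2 + 3*c + 40)^2)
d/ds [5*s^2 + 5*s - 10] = 10*s + 5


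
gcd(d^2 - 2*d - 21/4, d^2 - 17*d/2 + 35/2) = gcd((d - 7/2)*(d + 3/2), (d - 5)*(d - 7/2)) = d - 7/2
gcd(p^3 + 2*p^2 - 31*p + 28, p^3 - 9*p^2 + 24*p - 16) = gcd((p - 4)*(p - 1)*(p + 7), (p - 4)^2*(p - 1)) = p^2 - 5*p + 4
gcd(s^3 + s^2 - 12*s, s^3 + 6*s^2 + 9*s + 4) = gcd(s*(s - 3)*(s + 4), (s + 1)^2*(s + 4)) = s + 4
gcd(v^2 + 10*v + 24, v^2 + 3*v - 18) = v + 6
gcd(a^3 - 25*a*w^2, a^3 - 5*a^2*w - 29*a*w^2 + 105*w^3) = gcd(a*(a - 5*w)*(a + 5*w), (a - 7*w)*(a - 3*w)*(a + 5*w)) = a + 5*w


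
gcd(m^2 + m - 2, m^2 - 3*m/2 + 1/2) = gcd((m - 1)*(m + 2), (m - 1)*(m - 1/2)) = m - 1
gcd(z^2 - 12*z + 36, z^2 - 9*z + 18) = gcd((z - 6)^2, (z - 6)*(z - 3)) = z - 6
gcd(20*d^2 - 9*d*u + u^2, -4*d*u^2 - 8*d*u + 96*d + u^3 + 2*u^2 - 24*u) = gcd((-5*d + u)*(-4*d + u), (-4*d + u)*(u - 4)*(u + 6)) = -4*d + u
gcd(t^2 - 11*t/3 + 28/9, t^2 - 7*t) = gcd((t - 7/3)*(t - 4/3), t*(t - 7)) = 1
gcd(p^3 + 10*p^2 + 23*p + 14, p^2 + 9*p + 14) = p^2 + 9*p + 14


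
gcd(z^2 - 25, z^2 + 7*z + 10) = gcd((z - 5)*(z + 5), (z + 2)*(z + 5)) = z + 5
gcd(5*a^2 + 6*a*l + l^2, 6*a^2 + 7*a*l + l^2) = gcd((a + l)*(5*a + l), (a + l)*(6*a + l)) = a + l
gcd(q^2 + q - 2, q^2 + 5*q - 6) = q - 1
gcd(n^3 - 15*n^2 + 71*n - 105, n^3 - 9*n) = n - 3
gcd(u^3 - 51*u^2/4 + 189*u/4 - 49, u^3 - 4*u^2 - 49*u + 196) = u^2 - 11*u + 28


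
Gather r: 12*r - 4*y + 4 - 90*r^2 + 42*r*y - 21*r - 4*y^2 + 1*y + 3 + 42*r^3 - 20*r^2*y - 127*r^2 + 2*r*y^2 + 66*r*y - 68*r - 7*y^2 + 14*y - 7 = 42*r^3 + r^2*(-20*y - 217) + r*(2*y^2 + 108*y - 77) - 11*y^2 + 11*y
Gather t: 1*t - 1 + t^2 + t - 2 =t^2 + 2*t - 3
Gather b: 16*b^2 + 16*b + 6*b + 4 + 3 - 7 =16*b^2 + 22*b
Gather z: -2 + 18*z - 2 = 18*z - 4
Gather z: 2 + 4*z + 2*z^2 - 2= 2*z^2 + 4*z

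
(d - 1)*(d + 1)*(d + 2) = d^3 + 2*d^2 - d - 2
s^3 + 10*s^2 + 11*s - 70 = (s - 2)*(s + 5)*(s + 7)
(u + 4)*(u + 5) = u^2 + 9*u + 20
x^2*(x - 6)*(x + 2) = x^4 - 4*x^3 - 12*x^2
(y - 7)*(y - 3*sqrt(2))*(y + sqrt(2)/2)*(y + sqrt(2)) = y^4 - 7*y^3 - 3*sqrt(2)*y^3/2 - 8*y^2 + 21*sqrt(2)*y^2/2 - 3*sqrt(2)*y + 56*y + 21*sqrt(2)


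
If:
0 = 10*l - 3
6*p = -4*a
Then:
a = -3*p/2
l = 3/10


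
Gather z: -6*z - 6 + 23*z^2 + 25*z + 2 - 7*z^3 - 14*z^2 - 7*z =-7*z^3 + 9*z^2 + 12*z - 4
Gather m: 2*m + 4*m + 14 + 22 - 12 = 6*m + 24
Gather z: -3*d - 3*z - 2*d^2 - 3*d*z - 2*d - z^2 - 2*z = -2*d^2 - 5*d - z^2 + z*(-3*d - 5)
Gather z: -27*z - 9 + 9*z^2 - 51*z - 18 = 9*z^2 - 78*z - 27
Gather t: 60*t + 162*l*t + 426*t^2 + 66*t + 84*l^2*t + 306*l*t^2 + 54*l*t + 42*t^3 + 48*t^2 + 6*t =42*t^3 + t^2*(306*l + 474) + t*(84*l^2 + 216*l + 132)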